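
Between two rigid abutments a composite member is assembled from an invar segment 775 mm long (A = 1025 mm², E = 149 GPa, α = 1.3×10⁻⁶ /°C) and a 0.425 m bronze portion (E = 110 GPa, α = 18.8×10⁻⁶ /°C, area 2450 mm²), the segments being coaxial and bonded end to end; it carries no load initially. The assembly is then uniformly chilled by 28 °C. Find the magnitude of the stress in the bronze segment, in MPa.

With the walls removed the bar would change length by δ_free = Σ αᵢΔT Lᵢ = 1.3×10⁻⁶×28×775 + 18.8×10⁻⁶×28×425 = 0.2519 mm.
Since the ends are fixed, an axial force P builds up, equal in every segment, with P · Σ Lᵢ/(AᵢEᵢ) = δ_free.
Σ Lᵢ/(AᵢEᵢ) = 775/(1025×149×10³) + 425/(2450×110×10³) = 6.651×10⁻⁶ mm/N.
So P = 0.2519 / 6.651×10⁻⁶ = 37.88 kN, tensile.
σ_{bronze} = P / A = 37880 / 2450 = 15.46 MPa.

σ ≈ 15.5 MPa (tensile)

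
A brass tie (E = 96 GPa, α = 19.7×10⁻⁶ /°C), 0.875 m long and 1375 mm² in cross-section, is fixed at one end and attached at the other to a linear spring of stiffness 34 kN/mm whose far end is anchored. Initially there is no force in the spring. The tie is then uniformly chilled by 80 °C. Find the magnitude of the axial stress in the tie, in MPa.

The unrestrained thermal change is αΔT L = 19.7×10⁻⁶ × 80 × 875 = 1.379 mm.
Let P be the tensile force in the spring. The tie extends elastically by PL/(AE) and the spring stretches by P/k; together these equal δ_free.
P [ L/(AE) + 1/k ] = δ_free → P [ 875/(1375×96×10³) + 1/(34×10³) ] = 1.379.
P = 1.379 / 3.604×10⁻⁵ = 38260 N.
σ = P/A = 38260/1375 = 27.83 MPa.

σ ≈ 27.8 MPa (tensile)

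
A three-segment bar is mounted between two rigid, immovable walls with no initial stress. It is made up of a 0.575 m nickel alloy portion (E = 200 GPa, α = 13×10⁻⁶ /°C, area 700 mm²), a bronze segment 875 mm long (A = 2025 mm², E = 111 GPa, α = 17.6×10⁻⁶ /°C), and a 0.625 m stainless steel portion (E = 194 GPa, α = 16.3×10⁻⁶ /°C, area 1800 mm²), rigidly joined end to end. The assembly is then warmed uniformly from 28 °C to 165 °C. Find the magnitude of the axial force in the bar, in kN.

P ≈ 463 kN (compressive)

Free thermal expansion of the whole bar: Σ αᵢΔT Lᵢ = 13×10⁻⁶×137×575 + 17.6×10⁻⁶×137×875 + 16.3×10⁻⁶×137×625 = 4.53 mm.
The walls prevent any net length change, so an axial force P (same in every segment) develops. Compatibility: P · Σ Lᵢ/(AᵢEᵢ) = δ_free.
Σ Lᵢ/(AᵢEᵢ) = 575/(700×200×10³) + 875/(2025×111×10³) + 625/(1800×194×10³) = 9.79×10⁻⁶ mm/N.
Hence P = δ_free / Σ(L/AE) = 4.53/9.79×10⁻⁶ = 462.7 kN (compressive).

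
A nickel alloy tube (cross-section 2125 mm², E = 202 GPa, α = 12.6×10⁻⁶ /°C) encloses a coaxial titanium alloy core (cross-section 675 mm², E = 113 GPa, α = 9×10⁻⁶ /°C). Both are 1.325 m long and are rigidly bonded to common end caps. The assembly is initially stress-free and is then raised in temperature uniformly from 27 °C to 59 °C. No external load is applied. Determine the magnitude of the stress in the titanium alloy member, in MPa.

σ ≈ 11.1 MPa (tensile)

The nickel alloy has the larger α, so on heating it would change length more than the titanium alloy if both were free. The rigid plates force a common final length, so the nickel alloy is put into compression and the titanium alloy into tension, with equal and opposite forces P (no external load).
Equating the net (thermal + elastic) strains gives |α₁ − α₂|·ΔT = P·[1/(A₁E₁) + 1/(A₂E₂)].
|α₁ − α₂|·ΔT = 3.6×10⁻⁶ × 32 = 0.0001152.
1/(A₁E₁) + 1/(A₂E₂) = 1/(2125×202×10³) + 1/(675×113×10³) = 1.544×10⁻⁸ N⁻¹.
P = 0.0001152 / 1.544×10⁻⁸ = 7461 N = 7.461 kN.
σ_{titanium alloy} = P/A₂ = 7461/675 = 11.05 MPa, tensile.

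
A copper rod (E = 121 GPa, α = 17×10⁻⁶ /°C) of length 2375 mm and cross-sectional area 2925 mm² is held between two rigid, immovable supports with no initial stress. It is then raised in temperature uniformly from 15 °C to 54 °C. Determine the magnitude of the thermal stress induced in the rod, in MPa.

σ ≈ 80.2 MPa (compressive)

The supports are rigid, so the total axial strain is zero. The restrained thermal strain is ε = αΔT = 17×10⁻⁶ × 39 = 663×10⁻⁶.
σ = EαΔT = 121×10³ × 17×10⁻⁶ × 39 = 80.22 MPa (compressive; the rod is trying to expand).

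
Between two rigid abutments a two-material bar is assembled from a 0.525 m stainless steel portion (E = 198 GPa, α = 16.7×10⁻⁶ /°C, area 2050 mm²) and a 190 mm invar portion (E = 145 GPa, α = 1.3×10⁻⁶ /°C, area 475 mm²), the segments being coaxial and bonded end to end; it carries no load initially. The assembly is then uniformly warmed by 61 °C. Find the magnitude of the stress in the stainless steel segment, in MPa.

If the supports were absent, the total length change would be Σ αᵢΔT Lᵢ = 16.7×10⁻⁶×61×525 + 1.3×10⁻⁶×61×190 = 0.5499 mm.
The walls prevent any net length change, so an axial force P (same in every segment) develops. Compatibility: P · Σ Lᵢ/(AᵢEᵢ) = δ_free.
Σ Lᵢ/(AᵢEᵢ) = 525/(2050×198×10³) + 190/(475×145×10³) = 4.052×10⁻⁶ mm/N.
P = 0.5499 / 4.052×10⁻⁶ = 135700 N = 135.7 kN, compressive.
σ_{stainless steel} = P / A = 135700 / 2050 = 66.2 MPa.

σ ≈ 66.2 MPa (compressive)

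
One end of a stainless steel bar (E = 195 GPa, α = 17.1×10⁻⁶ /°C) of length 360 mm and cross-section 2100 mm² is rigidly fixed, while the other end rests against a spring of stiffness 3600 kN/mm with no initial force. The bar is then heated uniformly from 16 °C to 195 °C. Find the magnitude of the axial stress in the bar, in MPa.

σ ≈ 454 MPa (compressive)

If the spring were absent the bar would lengthen by αΔT L = 17.1×10⁻⁶ × 179 × 360 = 1.102 mm.
With a force P in the spring, the elastic change of the bar is PL/(AE) and that of the spring is P/k; compatibility requires their sum to equal δ_free.
So P = δ_free / [L/(AE) + 1/k] = 1.102 / [ 360/(2100×195×10³) + 1/(3600×10³) ].
P = 1.102 / 1.157×10⁻⁶ = 952500 N.
σ = P/A = 952500/2100 = 453.6 MPa.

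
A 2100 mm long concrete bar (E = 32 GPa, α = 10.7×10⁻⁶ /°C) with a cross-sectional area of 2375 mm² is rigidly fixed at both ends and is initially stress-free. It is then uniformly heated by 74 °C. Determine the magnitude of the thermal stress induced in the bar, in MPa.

σ ≈ 25.3 MPa (compressive)

With length fixed, the mechanical strain must cancel the thermal strain αΔT = 10.7×10⁻⁶ × 74 = 791.8×10⁻⁶.
σ = EαΔT = 32×10³ × 10.7×10⁻⁶ × 74 = 25.34 MPa (compressive; the bar is trying to expand).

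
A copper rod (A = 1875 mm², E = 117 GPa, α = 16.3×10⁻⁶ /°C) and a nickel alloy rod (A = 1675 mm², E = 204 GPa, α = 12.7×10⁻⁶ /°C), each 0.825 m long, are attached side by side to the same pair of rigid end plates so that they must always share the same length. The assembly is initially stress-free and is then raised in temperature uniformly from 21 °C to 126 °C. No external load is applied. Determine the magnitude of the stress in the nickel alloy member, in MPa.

σ ≈ 30.2 MPa (tensile)

Both members must finish at the same length. With the larger α, the copper tends to over-expand; the plates restrain it, putting the copper in compression and the nickel alloy in tension. With no external load the two internal forces are equal and opposite, magnitude P.
Setting the final lengths equal and cancelling L: (α₁ − α₂)ΔT = P/(A₁E₁) + P/(A₂E₂).
|α₁ − α₂|·ΔT = 3.6×10⁻⁶ × 105 = 0.000378.
1/(A₁E₁) + 1/(A₂E₂) = 1/(1875×117×10³) + 1/(1675×204×10³) = 7.485×10⁻⁹ N⁻¹.
P = 0.000378 / 7.485×10⁻⁹ = 50500 N = 50.5 kN.
σ_{nickel alloy} = P/A₂ = 50500/1675 = 30.15 MPa, tensile.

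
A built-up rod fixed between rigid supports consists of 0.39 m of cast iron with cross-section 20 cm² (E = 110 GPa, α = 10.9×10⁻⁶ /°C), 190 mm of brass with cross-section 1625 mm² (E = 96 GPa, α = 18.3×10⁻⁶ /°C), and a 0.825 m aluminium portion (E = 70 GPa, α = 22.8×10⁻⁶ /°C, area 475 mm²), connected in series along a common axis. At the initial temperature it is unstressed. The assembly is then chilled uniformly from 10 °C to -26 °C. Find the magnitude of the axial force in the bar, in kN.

If the supports were absent, the total length change would be Σ αᵢΔT Lᵢ = 10.9×10⁻⁶×36×390 + 18.3×10⁻⁶×36×190 + 22.8×10⁻⁶×36×825 = 0.9554 mm.
Since the ends are fixed, an axial force P builds up, equal in every segment, with P · Σ Lᵢ/(AᵢEᵢ) = δ_free.
The series flexibility is Σ Lᵢ/(AᵢEᵢ) = 390/(2000×110×10³) + 190/(1625×96×10³) + 825/(475×70×10³) = 2.78×10⁻⁵ mm/N.
So P = 0.9554 / 2.78×10⁻⁵ = 34.36 kN, tensile.

P ≈ 34.4 kN (tensile)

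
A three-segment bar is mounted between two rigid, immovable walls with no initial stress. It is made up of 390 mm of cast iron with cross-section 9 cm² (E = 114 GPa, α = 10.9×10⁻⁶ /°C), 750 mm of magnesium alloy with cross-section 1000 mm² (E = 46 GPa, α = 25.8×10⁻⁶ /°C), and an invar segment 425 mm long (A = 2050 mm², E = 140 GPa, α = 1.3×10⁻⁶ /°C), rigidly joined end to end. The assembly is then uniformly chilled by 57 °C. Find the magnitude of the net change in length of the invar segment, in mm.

|ΔL| ≈ 0.063 mm

Free thermal contraction of the whole bar: Σ αᵢΔT Lᵢ = 10.9×10⁻⁶×57×390 + 25.8×10⁻⁶×57×750 + 1.3×10⁻⁶×57×425 = 1.377 mm.
The walls prevent any net length change, so an axial force P (same in every segment) develops. Compatibility: P · Σ Lᵢ/(AᵢEᵢ) = δ_free.
Σ Lᵢ/(AᵢEᵢ) = 390/(900×114×10³) + 750/(1000×46×10³) + 425/(2050×140×10³) = 2.159×10⁻⁵ mm/N.
P = 1.377 / 2.159×10⁻⁵ = 63780 N = 63.78 kN, tensile.
For the invar segment, free thermal change = 1.3×10⁻⁶×57×425 = 0.03149 mm and elastic change from P = 63780×425/(2050×140×10³) = 0.09445 mm; these oppose, so the net change is 0.063 mm (segment lengthens).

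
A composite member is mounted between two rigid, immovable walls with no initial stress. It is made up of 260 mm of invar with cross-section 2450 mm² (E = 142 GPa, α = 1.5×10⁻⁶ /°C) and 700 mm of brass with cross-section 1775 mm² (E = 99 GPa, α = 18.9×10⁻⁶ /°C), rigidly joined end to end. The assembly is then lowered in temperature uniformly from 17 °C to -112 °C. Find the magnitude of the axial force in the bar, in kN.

If the supports were absent, the total length change would be Σ αᵢΔT Lᵢ = 1.5×10⁻⁶×129×260 + 18.9×10⁻⁶×129×700 = 1.757 mm.
The walls prevent any net length change, so an axial force P (same in every segment) develops. Compatibility: P · Σ Lᵢ/(AᵢEᵢ) = δ_free.
Σ Lᵢ/(AᵢEᵢ) = 260/(2450×142×10³) + 700/(1775×99×10³) = 4.731×10⁻⁶ mm/N.
P = 1.757 / 4.731×10⁻⁶ = 371400 N = 371.4 kN, tensile.

P ≈ 371 kN (tensile)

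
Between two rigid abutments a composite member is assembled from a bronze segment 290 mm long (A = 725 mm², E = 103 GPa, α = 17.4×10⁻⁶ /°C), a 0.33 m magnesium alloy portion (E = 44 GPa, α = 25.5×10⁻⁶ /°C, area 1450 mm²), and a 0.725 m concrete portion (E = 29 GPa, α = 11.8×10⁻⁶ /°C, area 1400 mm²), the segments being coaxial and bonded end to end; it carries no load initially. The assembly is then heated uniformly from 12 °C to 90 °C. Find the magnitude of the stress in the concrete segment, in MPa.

If the supports were absent, the total length change would be Σ αᵢΔT Lᵢ = 17.4×10⁻⁶×78×290 + 25.5×10⁻⁶×78×330 + 11.8×10⁻⁶×78×725 = 1.717 mm.
The walls prevent any net length change, so an axial force P (same in every segment) develops. Compatibility: P · Σ Lᵢ/(AᵢEᵢ) = δ_free.
The series flexibility is Σ Lᵢ/(AᵢEᵢ) = 290/(725×103×10³) + 330/(1450×44×10³) + 725/(1400×29×10³) = 2.691×10⁻⁵ mm/N.
P = 1.717 / 2.691×10⁻⁵ = 63810 N = 63.81 kN, compressive.
σ_{concrete} = P / A = 63810 / 1400 = 45.58 MPa.

σ ≈ 45.6 MPa (compressive)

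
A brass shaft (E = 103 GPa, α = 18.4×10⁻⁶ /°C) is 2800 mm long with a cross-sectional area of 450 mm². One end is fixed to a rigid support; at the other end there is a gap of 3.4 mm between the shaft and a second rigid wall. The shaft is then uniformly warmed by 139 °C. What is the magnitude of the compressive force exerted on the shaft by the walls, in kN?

If the wall were absent the shaft would grow by αΔT L = 18.4×10⁻⁶ × 139 × 2800 = 7.161 mm.
This exceeds the 3.4 mm gap, so the wall pushes back. The portion of expansion that must be recovered elastically is δ_free − gap = 7.161 − 3.4 = 3.761 mm.
That suppressed elongation corresponds to σ = E·Δ/L = 103×10³ × 3.761/2800 = 138.4 MPa.
P = σA = 138.4 × 450 = 62.26 kN.

P ≈ 62.3 kN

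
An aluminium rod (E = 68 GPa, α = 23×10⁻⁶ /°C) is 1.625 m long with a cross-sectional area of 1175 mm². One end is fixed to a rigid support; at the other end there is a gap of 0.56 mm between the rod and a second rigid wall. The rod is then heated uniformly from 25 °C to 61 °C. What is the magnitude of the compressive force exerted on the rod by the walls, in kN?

Free thermal elongation = αΔT L = 23×10⁻⁶ × 36 × 1625 = 1.345 mm.
The gap closes (δ_free > 0.56 mm) and the wall then resists a further 1.345 − 0.56 = 0.7855 mm of expansion.
So σ = E(δ_free − g)/L = 68×10³ × 0.7855/1625 = 32.87 MPa.
P = σA = 32.87 × 1175 = 38.62 kN.

P ≈ 38.6 kN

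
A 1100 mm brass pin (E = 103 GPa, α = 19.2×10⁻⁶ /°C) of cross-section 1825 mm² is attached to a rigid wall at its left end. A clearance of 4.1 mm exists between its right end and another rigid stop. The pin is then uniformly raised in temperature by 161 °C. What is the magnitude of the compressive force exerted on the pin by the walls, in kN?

P ≈ 0 kN

Unrestrained expansion: δ_free = αΔT L = 19.2×10⁻⁶ × 161 × 1100 = 3.4 mm.
This is smaller than the 4.1 mm clearance, so the pin expands freely without reaching the stop — the stress is zero.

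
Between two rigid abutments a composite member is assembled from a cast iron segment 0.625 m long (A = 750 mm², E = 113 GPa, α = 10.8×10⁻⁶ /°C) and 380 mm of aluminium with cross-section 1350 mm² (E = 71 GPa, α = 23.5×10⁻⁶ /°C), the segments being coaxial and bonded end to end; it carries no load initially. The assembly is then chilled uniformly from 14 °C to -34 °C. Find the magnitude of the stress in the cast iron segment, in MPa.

σ ≈ 88.5 MPa (tensile)

Free thermal contraction of the whole bar: Σ αᵢΔT Lᵢ = 10.8×10⁻⁶×48×625 + 23.5×10⁻⁶×48×380 = 0.7526 mm.
The walls prevent any net length change, so an axial force P (same in every segment) develops. Compatibility: P · Σ Lᵢ/(AᵢEᵢ) = δ_free.
The series flexibility is Σ Lᵢ/(AᵢEᵢ) = 625/(750×113×10³) + 380/(1350×71×10³) = 1.134×10⁻⁵ mm/N.
So P = 0.7526 / 1.134×10⁻⁵ = 66.38 kN, tensile.
σ_{cast iron} = P / A = 66380 / 750 = 88.5 MPa.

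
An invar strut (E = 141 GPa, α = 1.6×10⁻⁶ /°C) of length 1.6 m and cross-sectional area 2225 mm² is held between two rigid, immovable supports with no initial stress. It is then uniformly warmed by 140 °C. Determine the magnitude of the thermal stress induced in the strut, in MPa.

σ ≈ 31.6 MPa (compressive)

Because both ends are immovable the net strain is zero, and the suppressed thermal strain is αΔT = 1.6×10⁻⁶ × 140 = 224×10⁻⁶.
Hence σ = E·αΔT = 141×10³ × 224×10⁻⁶ = 31.58 MPa, compressive.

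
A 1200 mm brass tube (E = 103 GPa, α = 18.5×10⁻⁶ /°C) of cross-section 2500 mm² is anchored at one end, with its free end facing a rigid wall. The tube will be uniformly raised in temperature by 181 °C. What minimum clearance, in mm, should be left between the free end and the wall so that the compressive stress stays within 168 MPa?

g ≈ 2.06 mm

With no wall the tube would lengthen by αΔT L = 18.5×10⁻⁶ × 181 × 1200 = 4.018 mm.
A stress of 168 MPa corresponds to the wall pushing the tube back by σL/E = 168×1200/(103×10³) = 1.957 mm.
The gap must absorb the remainder: g_min = 4.018 − 1.957 = 2.061 mm.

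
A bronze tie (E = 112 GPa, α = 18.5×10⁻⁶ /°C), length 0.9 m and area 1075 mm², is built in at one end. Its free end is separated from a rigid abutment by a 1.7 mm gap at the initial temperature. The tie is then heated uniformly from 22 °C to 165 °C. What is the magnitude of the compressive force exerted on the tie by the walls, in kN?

Unrestrained expansion: δ_free = αΔT L = 18.5×10⁻⁶ × 143 × 900 = 2.381 mm.
After closing the 1.7 mm clearance, 2.381 − 1.7 = 0.6809 mm of expansion remains to be suppressed by the wall.
So σ = E(δ_free − g)/L = 112×10³ × 0.6809/900 = 84.74 MPa.
Force on the wall = σA = 84.74 × 1075 mm² = 91.1 kN.

P ≈ 91.1 kN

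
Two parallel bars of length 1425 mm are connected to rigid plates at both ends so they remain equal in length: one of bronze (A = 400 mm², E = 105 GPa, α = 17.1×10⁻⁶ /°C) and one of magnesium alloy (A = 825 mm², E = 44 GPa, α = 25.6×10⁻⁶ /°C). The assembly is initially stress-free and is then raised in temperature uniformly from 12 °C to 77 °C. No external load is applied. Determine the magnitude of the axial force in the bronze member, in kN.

Both members must finish at the same length. With the larger α, the magnesium alloy tends to over-expand; the plates restrain it, putting the magnesium alloy in compression and the bronze in tension. With no external load the two internal forces are equal and opposite, magnitude P.
Compatibility of the two members (thermal + elastic change equal): (α₁ − α₂)ΔT = P·[1/(A₁E₁) + 1/(A₂E₂)].
|α₁ − α₂|·ΔT = 8.5×10⁻⁶ × 65 = 0.0005525.
1/(A₁E₁) + 1/(A₂E₂) = 1/(400×105×10³) + 1/(825×44×10³) = 5.136×10⁻⁸ N⁻¹.
P = 0.0005525 / 5.136×10⁻⁸ = 10760 N = 10.76 kN.

P ≈ 10.8 kN (tensile in the bronze)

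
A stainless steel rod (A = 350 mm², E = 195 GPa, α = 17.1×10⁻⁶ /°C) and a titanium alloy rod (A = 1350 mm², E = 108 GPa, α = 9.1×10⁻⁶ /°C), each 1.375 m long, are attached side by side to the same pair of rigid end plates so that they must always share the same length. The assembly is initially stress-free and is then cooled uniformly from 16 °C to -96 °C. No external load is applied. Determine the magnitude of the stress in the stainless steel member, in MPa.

σ ≈ 119 MPa (tensile)

Equilibrium of a rigid end plate with no external load gives equal and opposite internal forces ±P in the two members. Since α_{stainless steel} > α_{titanium alloy}, cooling drives the stainless steel into tension and the titanium alloy into compression.
Compatibility of the two members (thermal + elastic change equal): (α₁ − α₂)ΔT = P·[1/(A₁E₁) + 1/(A₂E₂)].
|α₁ − α₂|·ΔT = 8×10⁻⁶ × 112 = 0.000896.
1/(A₁E₁) + 1/(A₂E₂) = 1/(350×195×10³) + 1/(1350×108×10³) = 2.151×10⁻⁸ N⁻¹.
So P = 0.000896 / 2.151×10⁻⁸ = 41.65 kN.
σ_{stainless steel} = P/A₁ = 41650/350 = 119 MPa, tensile.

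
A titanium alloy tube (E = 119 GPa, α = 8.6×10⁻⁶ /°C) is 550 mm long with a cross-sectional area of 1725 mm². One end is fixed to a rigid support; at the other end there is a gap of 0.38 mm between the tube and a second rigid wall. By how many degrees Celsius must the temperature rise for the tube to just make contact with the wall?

Contact occurs when the free expansion equals the gap: αΔT L = 0.38 mm.
So ΔT = g/(αL) = 0.38/(8.6×10⁻⁶ × 550) = 80.34 °C.

ΔT ≈ 80.3 °C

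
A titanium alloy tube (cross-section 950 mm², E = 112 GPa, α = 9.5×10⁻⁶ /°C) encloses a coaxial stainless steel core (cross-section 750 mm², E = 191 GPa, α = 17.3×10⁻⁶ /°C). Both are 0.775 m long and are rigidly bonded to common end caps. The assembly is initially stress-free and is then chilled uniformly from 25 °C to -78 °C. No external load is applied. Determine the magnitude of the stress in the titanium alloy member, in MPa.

σ ≈ 51.6 MPa (compressive)

Both members must finish at the same length. With the larger α, the stainless steel tends to over-contract; the plates restrain it, putting the stainless steel in tension and the titanium alloy in compression. With no external load the two internal forces are equal and opposite, magnitude P.
Setting the final lengths equal and cancelling L: (α₁ − α₂)ΔT = P/(A₁E₁) + P/(A₂E₂).
|α₁ − α₂|·ΔT = 7.8×10⁻⁶ × 103 = 0.0008034.
1/(A₁E₁) + 1/(A₂E₂) = 1/(950×112×10³) + 1/(750×191×10³) = 1.638×10⁻⁸ N⁻¹.
So P = 0.0008034 / 1.638×10⁻⁸ = 49.05 kN.
σ_{titanium alloy} = P/A₁ = 49050/950 = 51.63 MPa, compressive.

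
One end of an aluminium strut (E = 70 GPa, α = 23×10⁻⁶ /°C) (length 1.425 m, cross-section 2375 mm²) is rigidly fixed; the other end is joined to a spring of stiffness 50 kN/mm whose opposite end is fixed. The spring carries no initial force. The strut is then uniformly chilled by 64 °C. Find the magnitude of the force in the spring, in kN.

The unrestrained thermal change is αΔT L = 23×10⁻⁶ × 64 × 1425 = 2.098 mm.
Let P be the tensile force in the spring. The strut extends elastically by PL/(AE) and the spring stretches by P/k; together these equal δ_free.
So P = δ_free / [L/(AE) + 1/k] = 2.098 / [ 1425/(2375×70×10³) + 1/(50×10³) ].
P = 2.098 / 2.857×10⁻⁵ = 73420 N.

P ≈ 73.4 kN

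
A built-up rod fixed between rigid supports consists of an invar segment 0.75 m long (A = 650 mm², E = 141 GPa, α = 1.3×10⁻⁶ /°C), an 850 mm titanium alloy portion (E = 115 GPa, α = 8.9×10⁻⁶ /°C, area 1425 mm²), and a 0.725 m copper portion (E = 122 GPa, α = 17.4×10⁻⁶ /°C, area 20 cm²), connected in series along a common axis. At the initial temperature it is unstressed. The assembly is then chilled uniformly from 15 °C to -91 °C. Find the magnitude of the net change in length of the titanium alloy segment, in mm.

With the walls removed the bar would change length by δ_free = Σ αᵢΔT Lᵢ = 1.3×10⁻⁶×106×750 + 8.9×10⁻⁶×106×850 + 17.4×10⁻⁶×106×725 = 2.242 mm.
The rigid supports impose zero overall length change; the single axial force P common to all segments must satisfy P Σ Lᵢ/(AᵢEᵢ) = δ_free.
The series flexibility is Σ Lᵢ/(AᵢEᵢ) = 750/(650×141×10³) + 850/(1425×115×10³) + 725/(2000×122×10³) = 1.634×10⁻⁵ mm/N.
Hence P = δ_free / Σ(L/AE) = 2.242/1.634×10⁻⁵ = 137.2 kN (tensile).
For the titanium alloy segment, free thermal change = 8.9×10⁻⁶×106×850 = 0.8019 mm and elastic change from P = 137200×850/(1425×115×10³) = 0.7118 mm; these oppose, so the net change is 0.0901 mm (segment shortens).

|ΔL| ≈ 0.0901 mm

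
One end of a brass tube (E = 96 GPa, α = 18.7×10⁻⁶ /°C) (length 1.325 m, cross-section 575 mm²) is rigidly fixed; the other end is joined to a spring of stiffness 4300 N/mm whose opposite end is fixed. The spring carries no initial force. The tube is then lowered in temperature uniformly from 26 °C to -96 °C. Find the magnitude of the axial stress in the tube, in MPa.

σ ≈ 20.5 MPa (tensile)

The unrestrained thermal change is αΔT L = 18.7×10⁻⁶ × 122 × 1325 = 3.023 mm.
With a force P in the spring, the elastic change of the tube is PL/(AE) and that of the spring is P/k; compatibility requires their sum to equal δ_free.
So P = δ_free / [L/(AE) + 1/k] = 3.023 / [ 1325/(575×96×10³) + 1/(4300) ].
P = 3.023 / 0.0002566 = 11780 N.
σ = P/A = 11780/575 = 20.49 MPa.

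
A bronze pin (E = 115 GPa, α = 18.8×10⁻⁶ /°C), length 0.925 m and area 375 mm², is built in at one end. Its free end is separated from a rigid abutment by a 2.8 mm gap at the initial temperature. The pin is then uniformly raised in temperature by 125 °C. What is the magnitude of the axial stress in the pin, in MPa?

σ ≈ 0 MPa

Unrestrained expansion: δ_free = αΔT L = 18.8×10⁻⁶ × 125 × 925 = 2.174 mm.
This is smaller than the 2.8 mm clearance, so the pin expands freely without reaching the stop — the stress is zero.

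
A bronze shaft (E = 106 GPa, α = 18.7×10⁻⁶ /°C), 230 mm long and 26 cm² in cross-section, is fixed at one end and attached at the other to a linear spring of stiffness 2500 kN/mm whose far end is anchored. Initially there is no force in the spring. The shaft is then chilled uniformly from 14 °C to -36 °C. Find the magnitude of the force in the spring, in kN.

P ≈ 174 kN

The unrestrained thermal change is αΔT L = 18.7×10⁻⁶ × 50 × 230 = 0.215 mm.
Let P be the tensile force in the spring. The shaft extends elastically by PL/(AE) and the spring stretches by P/k; together these equal δ_free.
P [ L/(AE) + 1/k ] = δ_free → P [ 230/(2600×106×10³) + 1/(2500×10³) ] = 0.215.
P = 0.215 / 1.235×10⁻⁶ = 174200 N.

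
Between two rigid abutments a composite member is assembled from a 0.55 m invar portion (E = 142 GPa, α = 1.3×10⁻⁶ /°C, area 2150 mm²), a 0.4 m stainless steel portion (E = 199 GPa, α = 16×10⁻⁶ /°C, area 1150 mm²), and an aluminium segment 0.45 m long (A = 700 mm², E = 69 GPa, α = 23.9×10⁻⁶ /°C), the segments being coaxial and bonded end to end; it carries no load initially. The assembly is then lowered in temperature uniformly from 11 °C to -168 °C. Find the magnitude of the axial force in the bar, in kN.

If the supports were absent, the total length change would be Σ αᵢΔT Lᵢ = 1.3×10⁻⁶×179×550 + 16×10⁻⁶×179×400 + 23.9×10⁻⁶×179×450 = 3.199 mm.
The walls prevent any net length change, so an axial force P (same in every segment) develops. Compatibility: P · Σ Lᵢ/(AᵢEᵢ) = δ_free.
The series flexibility is Σ Lᵢ/(AᵢEᵢ) = 550/(2150×142×10³) + 400/(1150×199×10³) + 450/(700×69×10³) = 1.287×10⁻⁵ mm/N.
Hence P = δ_free / Σ(L/AE) = 3.199/1.287×10⁻⁵ = 248.6 kN (tensile).

P ≈ 249 kN (tensile)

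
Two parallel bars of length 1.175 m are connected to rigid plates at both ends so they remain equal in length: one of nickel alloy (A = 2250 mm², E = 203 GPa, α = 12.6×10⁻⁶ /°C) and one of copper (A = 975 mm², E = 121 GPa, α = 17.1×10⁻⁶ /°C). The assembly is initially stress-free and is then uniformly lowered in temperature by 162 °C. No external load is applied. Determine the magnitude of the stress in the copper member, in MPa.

σ ≈ 70.1 MPa (tensile)

Both members must finish at the same length. With the larger α, the copper tends to over-contract; the plates restrain it, putting the copper in tension and the nickel alloy in compression. With no external load the two internal forces are equal and opposite, magnitude P.
Setting the final lengths equal and cancelling L: (α₁ − α₂)ΔT = P/(A₁E₁) + P/(A₂E₂).
|α₁ − α₂|·ΔT = 4.5×10⁻⁶ × 162 = 0.000729.
1/(A₁E₁) + 1/(A₂E₂) = 1/(2250×203×10³) + 1/(975×121×10³) = 1.067×10⁻⁸ N⁻¹.
P = 0.000729 / 1.067×10⁻⁸ = 68350 N = 68.35 kN.
σ_{copper} = P/A₂ = 68350/975 = 70.1 MPa, tensile.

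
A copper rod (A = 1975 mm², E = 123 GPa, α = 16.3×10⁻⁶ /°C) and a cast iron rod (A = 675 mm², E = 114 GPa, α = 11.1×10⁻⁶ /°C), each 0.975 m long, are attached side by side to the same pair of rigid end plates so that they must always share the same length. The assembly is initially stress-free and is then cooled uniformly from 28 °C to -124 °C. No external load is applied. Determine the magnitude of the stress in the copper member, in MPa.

σ ≈ 23.4 MPa (tensile)

Equilibrium of a rigid end plate with no external load gives equal and opposite internal forces ±P in the two members. Since α_{copper} > α_{cast iron}, cooling drives the copper into tension and the cast iron into compression.
Equating the net (thermal + elastic) strains gives |α₁ − α₂|·ΔT = P·[1/(A₁E₁) + 1/(A₂E₂)].
|α₁ − α₂|·ΔT = 5.2×10⁻⁶ × 152 = 0.0007904.
1/(A₁E₁) + 1/(A₂E₂) = 1/(1975×123×10³) + 1/(675×114×10³) = 1.711×10⁻⁸ N⁻¹.
So P = 0.0007904 / 1.711×10⁻⁸ = 46.19 kN.
σ_{copper} = P/A₁ = 46190/1975 = 23.39 MPa, tensile.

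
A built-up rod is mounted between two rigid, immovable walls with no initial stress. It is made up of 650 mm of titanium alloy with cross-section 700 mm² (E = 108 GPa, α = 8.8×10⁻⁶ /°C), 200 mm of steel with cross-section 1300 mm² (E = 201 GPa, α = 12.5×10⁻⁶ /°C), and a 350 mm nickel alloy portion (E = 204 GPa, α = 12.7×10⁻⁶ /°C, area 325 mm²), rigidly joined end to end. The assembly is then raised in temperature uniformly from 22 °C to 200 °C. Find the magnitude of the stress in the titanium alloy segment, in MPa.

If the supports were absent, the total length change would be Σ αᵢΔT Lᵢ = 8.8×10⁻⁶×178×650 + 12.5×10⁻⁶×178×200 + 12.7×10⁻⁶×178×350 = 2.254 mm.
The walls prevent any net length change, so an axial force P (same in every segment) develops. Compatibility: P · Σ Lᵢ/(AᵢEᵢ) = δ_free.
Σ Lᵢ/(AᵢEᵢ) = 650/(700×108×10³) + 200/(1300×201×10³) + 350/(325×204×10³) = 1.464×10⁻⁵ mm/N.
P = 2.254 / 1.464×10⁻⁵ = 154000 N = 154 kN, compressive.
σ_{titanium alloy} = P / A = 154000 / 700 = 219.9 MPa.

σ ≈ 220 MPa (compressive)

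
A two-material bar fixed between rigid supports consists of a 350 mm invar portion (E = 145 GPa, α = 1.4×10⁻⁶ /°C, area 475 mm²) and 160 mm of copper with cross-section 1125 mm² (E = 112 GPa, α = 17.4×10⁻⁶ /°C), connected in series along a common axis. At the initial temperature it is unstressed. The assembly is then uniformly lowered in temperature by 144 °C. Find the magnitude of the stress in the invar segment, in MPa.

σ ≈ 156 MPa (tensile)

With the walls removed the bar would change length by δ_free = Σ αᵢΔT Lᵢ = 1.4×10⁻⁶×144×350 + 17.4×10⁻⁶×144×160 = 0.4715 mm.
The rigid supports impose zero overall length change; the single axial force P common to all segments must satisfy P Σ Lᵢ/(AᵢEᵢ) = δ_free.
Σ Lᵢ/(AᵢEᵢ) = 350/(475×145×10³) + 160/(1125×112×10³) = 6.352×10⁻⁶ mm/N.
Hence P = δ_free / Σ(L/AE) = 0.4715/6.352×10⁻⁶ = 74.23 kN (tensile).
σ_{invar} = P / A = 74230 / 475 = 156.3 MPa.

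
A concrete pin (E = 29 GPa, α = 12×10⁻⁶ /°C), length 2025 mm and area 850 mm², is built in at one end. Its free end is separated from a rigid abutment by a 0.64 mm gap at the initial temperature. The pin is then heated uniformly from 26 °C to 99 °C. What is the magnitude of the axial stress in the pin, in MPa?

σ ≈ 16.2 MPa (compressive)

If the wall were absent the pin would grow by αΔT L = 12×10⁻⁶ × 73 × 2025 = 1.774 mm.
This exceeds the 0.64 mm gap, so the wall pushes back. The portion of expansion that must be recovered elastically is δ_free − gap = 1.774 − 0.64 = 1.134 mm.
So σ = E(δ_free − g)/L = 29×10³ × 1.134/2025 = 16.24 MPa.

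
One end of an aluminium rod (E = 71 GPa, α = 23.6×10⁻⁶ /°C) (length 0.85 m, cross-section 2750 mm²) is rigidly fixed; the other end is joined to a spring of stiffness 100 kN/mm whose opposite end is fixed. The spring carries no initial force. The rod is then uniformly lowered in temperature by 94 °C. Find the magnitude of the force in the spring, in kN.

The unrestrained thermal change is αΔT L = 23.6×10⁻⁶ × 94 × 850 = 1.886 mm.
Let P be the tensile force in the spring. The rod extends elastically by PL/(AE) and the spring stretches by P/k; together these equal δ_free.
So P = δ_free / [L/(AE) + 1/k] = 1.886 / [ 850/(2750×71×10³) + 1/(100×10³) ].
P = 1.886 / 1.435×10⁻⁵ = 131400 N.

P ≈ 131 kN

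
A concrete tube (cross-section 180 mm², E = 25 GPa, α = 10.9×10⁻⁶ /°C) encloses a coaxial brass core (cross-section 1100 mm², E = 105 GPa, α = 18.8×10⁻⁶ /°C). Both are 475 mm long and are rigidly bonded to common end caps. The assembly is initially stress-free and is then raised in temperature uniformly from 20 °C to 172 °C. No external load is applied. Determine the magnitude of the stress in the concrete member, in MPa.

Equilibrium of a rigid end plate with no external load gives equal and opposite internal forces ±P in the two members. Since α_{brass} > α_{concrete}, heating drives the brass into compression and the concrete into tension.
Equating the net (thermal + elastic) strains gives |α₁ − α₂|·ΔT = P·[1/(A₁E₁) + 1/(A₂E₂)].
|α₁ − α₂|·ΔT = 7.9×10⁻⁶ × 152 = 0.001201.
1/(A₁E₁) + 1/(A₂E₂) = 1/(180×25×10³) + 1/(1100×105×10³) = 2.309×10⁻⁷ N⁻¹.
So P = 0.001201 / 2.309×10⁻⁷ = 5.201 kN.
σ_{concrete} = P/A₁ = 5201/180 = 28.89 MPa, tensile.

σ ≈ 28.9 MPa (tensile)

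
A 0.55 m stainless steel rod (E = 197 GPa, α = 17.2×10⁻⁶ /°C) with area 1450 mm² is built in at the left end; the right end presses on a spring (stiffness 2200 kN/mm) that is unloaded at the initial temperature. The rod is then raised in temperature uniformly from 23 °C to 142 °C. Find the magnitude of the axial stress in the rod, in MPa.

The unrestrained thermal change is αΔT L = 17.2×10⁻⁶ × 119 × 550 = 1.126 mm.
With a force P in the spring, the elastic change of the rod is PL/(AE) and that of the spring is P/k; compatibility requires their sum to equal δ_free.
P [ L/(AE) + 1/k ] = δ_free → P [ 550/(1450×197×10³) + 1/(2200×10³) ] = 1.126.
P = 1.126 / 2.38×10⁻⁶ = 473000 N.
σ = P/A = 473000/1450 = 326.2 MPa.

σ ≈ 326 MPa (compressive)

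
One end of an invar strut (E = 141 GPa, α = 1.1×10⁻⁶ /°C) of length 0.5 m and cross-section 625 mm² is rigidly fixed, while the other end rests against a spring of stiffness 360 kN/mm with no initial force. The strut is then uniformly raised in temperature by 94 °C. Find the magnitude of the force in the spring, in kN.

The unrestrained thermal change is αΔT L = 1.1×10⁻⁶ × 94 × 500 = 0.0517 mm.
With a force P in the spring, the elastic change of the strut is PL/(AE) and that of the spring is P/k; compatibility requires their sum to equal δ_free.
So P = δ_free / [L/(AE) + 1/k] = 0.0517 / [ 500/(625×141×10³) + 1/(360×10³) ].
P = 0.0517 / 8.452×10⁻⁶ = 6117 N.

P ≈ 6.12 kN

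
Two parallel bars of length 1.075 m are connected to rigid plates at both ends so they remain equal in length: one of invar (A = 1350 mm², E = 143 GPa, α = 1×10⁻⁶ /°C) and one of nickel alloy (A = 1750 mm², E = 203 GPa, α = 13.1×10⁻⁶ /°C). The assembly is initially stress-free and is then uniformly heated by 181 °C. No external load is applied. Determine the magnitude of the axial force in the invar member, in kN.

Equilibrium of a rigid end plate with no external load gives equal and opposite internal forces ±P in the two members. Since α_{nickel alloy} > α_{invar}, heating drives the nickel alloy into compression and the invar into tension.
Equating the net (thermal + elastic) strains gives |α₁ − α₂|·ΔT = P·[1/(A₁E₁) + 1/(A₂E₂)].
|α₁ − α₂|·ΔT = 12.1×10⁻⁶ × 181 = 0.00219.
1/(A₁E₁) + 1/(A₂E₂) = 1/(1350×143×10³) + 1/(1750×203×10³) = 7.995×10⁻⁹ N⁻¹.
So P = 0.00219 / 7.995×10⁻⁹ = 273.9 kN.

P ≈ 274 kN (tensile in the invar)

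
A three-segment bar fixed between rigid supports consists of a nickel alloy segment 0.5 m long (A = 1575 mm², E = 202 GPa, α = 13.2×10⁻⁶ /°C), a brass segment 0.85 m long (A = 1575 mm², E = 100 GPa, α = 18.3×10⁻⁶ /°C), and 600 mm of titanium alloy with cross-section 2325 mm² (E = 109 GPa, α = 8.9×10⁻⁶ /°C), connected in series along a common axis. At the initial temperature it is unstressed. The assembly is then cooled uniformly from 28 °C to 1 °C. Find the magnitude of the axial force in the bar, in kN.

P ≈ 79.5 kN (tensile)

With the walls removed the bar would change length by δ_free = Σ αᵢΔT Lᵢ = 13.2×10⁻⁶×27×500 + 18.3×10⁻⁶×27×850 + 8.9×10⁻⁶×27×600 = 0.7424 mm.
The rigid supports impose zero overall length change; the single axial force P common to all segments must satisfy P Σ Lᵢ/(AᵢEᵢ) = δ_free.
Σ Lᵢ/(AᵢEᵢ) = 500/(1575×202×10³) + 850/(1575×100×10³) + 600/(2325×109×10³) = 9.336×10⁻⁶ mm/N.
Hence P = δ_free / Σ(L/AE) = 0.7424/9.336×10⁻⁶ = 79.52 kN (tensile).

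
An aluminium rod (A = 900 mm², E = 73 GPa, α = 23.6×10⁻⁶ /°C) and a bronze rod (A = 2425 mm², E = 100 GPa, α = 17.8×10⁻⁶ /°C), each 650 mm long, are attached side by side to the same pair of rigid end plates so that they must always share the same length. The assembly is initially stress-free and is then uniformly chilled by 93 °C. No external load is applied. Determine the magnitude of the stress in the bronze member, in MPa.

σ ≈ 11.5 MPa (compressive)

Equilibrium of a rigid end plate with no external load gives equal and opposite internal forces ±P in the two members. Since α_{aluminium} > α_{bronze}, cooling drives the aluminium into tension and the bronze into compression.
Setting the final lengths equal and cancelling L: (α₁ − α₂)ΔT = P/(A₁E₁) + P/(A₂E₂).
|α₁ − α₂|·ΔT = 5.8×10⁻⁶ × 93 = 0.0005394.
1/(A₁E₁) + 1/(A₂E₂) = 1/(900×73×10³) + 1/(2425×100×10³) = 1.934×10⁻⁸ N⁻¹.
P = 0.0005394 / 1.934×10⁻⁸ = 27880 N = 27.88 kN.
σ_{bronze} = P/A₂ = 27880/2425 = 11.5 MPa, compressive.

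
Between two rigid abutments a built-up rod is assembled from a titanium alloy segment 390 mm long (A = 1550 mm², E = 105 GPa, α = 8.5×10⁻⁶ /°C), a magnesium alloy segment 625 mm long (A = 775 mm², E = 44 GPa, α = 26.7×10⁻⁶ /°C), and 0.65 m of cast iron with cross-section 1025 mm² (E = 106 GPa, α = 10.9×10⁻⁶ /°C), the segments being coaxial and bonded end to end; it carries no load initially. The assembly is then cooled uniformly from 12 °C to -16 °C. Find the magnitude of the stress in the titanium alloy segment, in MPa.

σ ≈ 18.3 MPa (tensile)

If the supports were absent, the total length change would be Σ αᵢΔT Lᵢ = 8.5×10⁻⁶×28×390 + 26.7×10⁻⁶×28×625 + 10.9×10⁻⁶×28×650 = 0.7585 mm.
Since the ends are fixed, an axial force P builds up, equal in every segment, with P · Σ Lᵢ/(AᵢEᵢ) = δ_free.
The series flexibility is Σ Lᵢ/(AᵢEᵢ) = 390/(1550×105×10³) + 625/(775×44×10³) + 650/(1025×106×10³) = 2.671×10⁻⁵ mm/N.
Hence P = δ_free / Σ(L/AE) = 0.7585/2.671×10⁻⁵ = 28.4 kN (tensile).
σ_{titanium alloy} = P / A = 28400 / 1550 = 18.32 MPa.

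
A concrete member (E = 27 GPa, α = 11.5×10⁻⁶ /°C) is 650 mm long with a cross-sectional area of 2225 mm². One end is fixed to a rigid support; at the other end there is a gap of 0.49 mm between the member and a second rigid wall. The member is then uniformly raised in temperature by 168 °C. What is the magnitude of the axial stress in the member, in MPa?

σ ≈ 31.8 MPa (compressive)

Free thermal elongation = αΔT L = 11.5×10⁻⁶ × 168 × 650 = 1.256 mm.
This exceeds the 0.49 mm gap, so the wall pushes back. The portion of expansion that must be recovered elastically is δ_free − gap = 1.256 − 0.49 = 0.7658 mm.
Compatibility: PL/(AE) = 0.7658 mm, so σ = P/A = E × (0.7658/650) = 31.81 MPa.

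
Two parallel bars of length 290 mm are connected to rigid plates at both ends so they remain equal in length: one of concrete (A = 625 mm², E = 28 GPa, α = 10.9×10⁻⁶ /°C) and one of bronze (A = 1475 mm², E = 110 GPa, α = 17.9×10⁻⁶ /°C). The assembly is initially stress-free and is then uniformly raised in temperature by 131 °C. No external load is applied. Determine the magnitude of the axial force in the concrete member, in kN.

Equilibrium of a rigid end plate with no external load gives equal and opposite internal forces ±P in the two members. Since α_{bronze} > α_{concrete}, heating drives the bronze into compression and the concrete into tension.
Compatibility of the two members (thermal + elastic change equal): (α₁ − α₂)ΔT = P·[1/(A₁E₁) + 1/(A₂E₂)].
|α₁ − α₂|·ΔT = 7×10⁻⁶ × 131 = 0.000917.
1/(A₁E₁) + 1/(A₂E₂) = 1/(625×28×10³) + 1/(1475×110×10³) = 6.331×10⁻⁸ N⁻¹.
P = 0.000917 / 6.331×10⁻⁸ = 14490 N = 14.49 kN.

P ≈ 14.5 kN (tensile in the concrete)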